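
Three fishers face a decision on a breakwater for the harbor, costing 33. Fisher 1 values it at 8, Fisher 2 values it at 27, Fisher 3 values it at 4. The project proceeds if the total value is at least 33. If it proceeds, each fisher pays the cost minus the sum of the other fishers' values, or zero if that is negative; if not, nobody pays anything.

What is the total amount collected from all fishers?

Total value 39 ≥ cost 33, so it is built.
Fisher 1: others sum to 31; max(0, 33 - 31) = 2.
Fisher 2: others sum to 12; max(0, 33 - 12) = 21.
Fisher 3: others sum to 35; max(0, 33 - 35) = 0.
Total collected = 2 + 21 + 0 = 23.

23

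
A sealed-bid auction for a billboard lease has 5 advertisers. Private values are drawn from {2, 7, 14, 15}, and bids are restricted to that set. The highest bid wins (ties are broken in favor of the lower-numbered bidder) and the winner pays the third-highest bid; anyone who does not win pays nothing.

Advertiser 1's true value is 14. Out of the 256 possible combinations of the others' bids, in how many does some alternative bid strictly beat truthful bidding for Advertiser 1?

32

Others bid (2, 2, 2, 15): truth gives 0; bid 15 gives 12 > 0. Violating.
Others bid (2, 2, 7, 15): truth gives 0; bid 15 gives 7 > 0. Violating.
Others bid (2, 2, 15, 2): truth gives 0; bid 15 gives 12 > 0. Violating.
Others bid (2, 2, 15, 7): truth gives 0; bid 15 gives 7 > 0. Violating.
Others bid (2, 2, 2, 2): truth gives 12; no alternative beats it.
Others bid (2, 2, 2, 7): truth gives 12; no alternative beats it.
(Checking all 256 profiles: 32 have a profitable deviation, 224 do not.)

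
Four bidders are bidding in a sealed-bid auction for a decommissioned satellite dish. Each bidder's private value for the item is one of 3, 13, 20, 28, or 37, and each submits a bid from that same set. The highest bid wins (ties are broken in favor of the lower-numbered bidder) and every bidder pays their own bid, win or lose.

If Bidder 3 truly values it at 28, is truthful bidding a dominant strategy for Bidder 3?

No

Consider the case where Bidder 1 bids 3, Bidder 2 bids 3 and Bidder 4 bids 3.
Truthful bid 28: wins, pays 28, utility 28 - 28 = 0.
Bid 13 instead: wins, pays 13, utility 28 - 13 = 15.
Since 15 > 0, bidding 13 is strictly better here, so truthful bidding is not dominant.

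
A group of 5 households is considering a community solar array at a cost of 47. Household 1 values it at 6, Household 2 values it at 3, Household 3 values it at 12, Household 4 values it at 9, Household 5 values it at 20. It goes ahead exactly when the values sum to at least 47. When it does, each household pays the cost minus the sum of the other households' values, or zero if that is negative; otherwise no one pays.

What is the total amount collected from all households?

35

Total value 50 ≥ cost 47, so it is built.
Household 1: others sum to 44; max(0, 47 - 44) = 3.
Household 2: others sum to 47; max(0, 47 - 47) = 0.
Household 3: others sum to 38; max(0, 47 - 38) = 9.
Household 4: others sum to 41; max(0, 47 - 41) = 6.
Household 5: others sum to 30; max(0, 47 - 30) = 17.
Total collected = 3 + 0 + 9 + 6 + 17 = 35.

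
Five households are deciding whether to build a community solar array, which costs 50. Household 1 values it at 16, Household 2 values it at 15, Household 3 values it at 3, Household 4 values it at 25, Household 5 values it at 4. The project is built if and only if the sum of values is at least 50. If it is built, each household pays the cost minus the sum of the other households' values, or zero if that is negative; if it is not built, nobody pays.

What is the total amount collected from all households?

17

Total value 63 ≥ cost 50, so it is built.
Household 1: others sum to 47; max(0, 50 - 47) = 3.
Household 2: others sum to 48; max(0, 50 - 48) = 2.
Household 3: others sum to 60; max(0, 50 - 60) = 0.
Household 4: others sum to 38; max(0, 50 - 38) = 12.
Household 5: others sum to 59; max(0, 50 - 59) = 0.
Total collected = 3 + 2 + 0 + 12 + 0 = 17.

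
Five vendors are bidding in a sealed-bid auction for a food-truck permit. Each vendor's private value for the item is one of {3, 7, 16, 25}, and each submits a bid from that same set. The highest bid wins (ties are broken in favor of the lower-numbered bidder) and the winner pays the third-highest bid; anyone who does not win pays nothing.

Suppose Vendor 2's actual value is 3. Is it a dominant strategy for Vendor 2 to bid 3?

Yes

Check each profile of the others' bids and compare truth against every alternative bid.
Others bid (3, 3, 7, 7): truth gives 0, best alternative gives -4.
Others bid (3, 7, 3, 7): truth gives 0, best alternative gives -4.
Others bid (3, 7, 7, 3): truth gives 0, best alternative gives -4.
Others bid (3, 7, 7, 7): truth gives 0, best alternative gives -4.
Others bid (3, 3, 3, 3): truth gives 0, best alternative gives 0.
Others bid (3, 3, 3, 7): truth gives 0, best alternative gives 0.
(Remaining 250 profiles checked similarly; truth is weakly best in each.)
In every case the truthful bid is at least as good as any alternative, so it is a dominant strategy.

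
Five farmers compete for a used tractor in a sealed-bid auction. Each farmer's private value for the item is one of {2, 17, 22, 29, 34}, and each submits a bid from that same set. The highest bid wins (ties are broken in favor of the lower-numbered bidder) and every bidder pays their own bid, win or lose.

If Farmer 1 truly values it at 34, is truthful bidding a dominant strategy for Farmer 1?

Consider the case where Farmer 2 bids 2, Farmer 3 bids 2, Farmer 4 bids 2 and Farmer 5 bids 2.
Truthful bid 34: wins, pays 34, utility 34 - 34 = 0.
Bid 2 instead: wins, pays 2, utility 34 - 2 = 32.
Since 32 > 0, bidding 2 is strictly better here, so truthful bidding is not dominant.

No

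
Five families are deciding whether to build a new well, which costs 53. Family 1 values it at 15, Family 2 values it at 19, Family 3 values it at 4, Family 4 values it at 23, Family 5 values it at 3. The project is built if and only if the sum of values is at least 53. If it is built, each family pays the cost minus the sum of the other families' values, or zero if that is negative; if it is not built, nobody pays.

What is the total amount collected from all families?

Total value 64 ≥ cost 53, so it is built.
Family 1: others sum to 49; max(0, 53 - 49) = 4.
Family 2: others sum to 45; max(0, 53 - 45) = 8.
Family 3: others sum to 60; max(0, 53 - 60) = 0.
Family 4: others sum to 41; max(0, 53 - 41) = 12.
Family 5: others sum to 61; max(0, 53 - 61) = 0.
Total collected = 4 + 8 + 0 + 12 + 0 = 24.

24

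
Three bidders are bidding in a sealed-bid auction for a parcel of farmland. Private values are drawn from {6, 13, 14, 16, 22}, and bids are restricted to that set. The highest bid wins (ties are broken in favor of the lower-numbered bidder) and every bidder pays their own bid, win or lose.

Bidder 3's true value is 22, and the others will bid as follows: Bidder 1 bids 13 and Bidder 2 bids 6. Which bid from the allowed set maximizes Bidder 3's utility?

Bid 6: loses but pays 6, utility -6.
Bid 13: loses but pays 13, utility -13.
Bid 14: wins, pays 14, utility 22 - 14 = 8.
Bid 16: wins, pays 16, utility 22 - 16 = 6.
Bid 22: wins, pays 22, utility 22 - 22 = 0.
The best choice is 14 with utility 8.

14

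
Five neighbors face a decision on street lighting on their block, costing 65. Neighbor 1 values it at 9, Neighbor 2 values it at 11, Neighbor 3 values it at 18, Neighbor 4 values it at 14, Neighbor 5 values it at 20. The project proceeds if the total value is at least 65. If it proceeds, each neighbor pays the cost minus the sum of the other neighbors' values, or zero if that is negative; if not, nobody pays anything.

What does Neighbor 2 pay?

Total value 72 ≥ cost 65, so the project is built.
The other neighbors' values sum to 61.
Cost minus that sum is 65 - 61 = 4.

4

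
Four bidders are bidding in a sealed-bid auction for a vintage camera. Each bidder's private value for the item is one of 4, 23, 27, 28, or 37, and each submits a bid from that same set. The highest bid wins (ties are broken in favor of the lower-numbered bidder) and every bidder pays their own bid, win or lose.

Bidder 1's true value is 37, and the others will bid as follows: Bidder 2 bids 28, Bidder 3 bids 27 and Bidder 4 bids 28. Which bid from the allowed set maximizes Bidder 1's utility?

Bid 4: loses but pays 4, utility -4.
Bid 23: loses but pays 23, utility -23.
Bid 27: loses but pays 27, utility -27.
Bid 28: wins, pays 28, utility 37 - 28 = 9.
Bid 37: wins, pays 37, utility 37 - 37 = 0.
The best choice is 28 with utility 9.

28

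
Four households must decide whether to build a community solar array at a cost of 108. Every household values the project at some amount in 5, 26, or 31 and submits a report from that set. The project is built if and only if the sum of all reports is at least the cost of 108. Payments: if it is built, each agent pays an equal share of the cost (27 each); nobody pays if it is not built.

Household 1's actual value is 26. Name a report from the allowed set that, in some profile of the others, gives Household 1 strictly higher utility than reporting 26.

5

Suppose Household 2 reports 26, Household 3 reports 26 and Household 4 reports 31.
Report 26: project built, pays 27, utility 26 - 27 = -1.
Report 5: project not built, utility 0.
So reporting 5 beats truth here (0 > -1).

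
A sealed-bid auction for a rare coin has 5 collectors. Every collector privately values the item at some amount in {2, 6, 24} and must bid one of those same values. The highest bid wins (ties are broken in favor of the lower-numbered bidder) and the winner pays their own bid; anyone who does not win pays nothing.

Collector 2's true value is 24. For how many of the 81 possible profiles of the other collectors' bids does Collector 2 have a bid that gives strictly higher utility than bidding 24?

8

Others bid (2, 2, 2, 2): truth gives 0; bid 6 gives 18 > 0. Violating.
Others bid (2, 2, 2, 6): truth gives 0; bid 6 gives 18 > 0. Violating.
Others bid (2, 2, 6, 2): truth gives 0; bid 6 gives 18 > 0. Violating.
Others bid (2, 2, 6, 6): truth gives 0; bid 6 gives 18 > 0. Violating.
Others bid (2, 2, 2, 24): truth gives 0; no alternative beats it.
Others bid (2, 2, 6, 24): truth gives 0; no alternative beats it.
(Checking all 81 profiles: 8 have a profitable deviation, 73 do not.)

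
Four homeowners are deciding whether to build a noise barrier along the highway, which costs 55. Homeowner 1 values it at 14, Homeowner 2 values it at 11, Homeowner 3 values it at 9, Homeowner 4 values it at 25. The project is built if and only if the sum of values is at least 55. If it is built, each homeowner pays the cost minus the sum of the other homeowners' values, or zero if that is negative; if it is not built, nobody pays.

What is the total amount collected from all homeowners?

43

Total value 59 ≥ cost 55, so it is built.
Homeowner 1: others sum to 45; max(0, 55 - 45) = 10.
Homeowner 2: others sum to 48; max(0, 55 - 48) = 7.
Homeowner 3: others sum to 50; max(0, 55 - 50) = 5.
Homeowner 4: others sum to 34; max(0, 55 - 34) = 21.
Total collected = 10 + 7 + 5 + 21 = 43.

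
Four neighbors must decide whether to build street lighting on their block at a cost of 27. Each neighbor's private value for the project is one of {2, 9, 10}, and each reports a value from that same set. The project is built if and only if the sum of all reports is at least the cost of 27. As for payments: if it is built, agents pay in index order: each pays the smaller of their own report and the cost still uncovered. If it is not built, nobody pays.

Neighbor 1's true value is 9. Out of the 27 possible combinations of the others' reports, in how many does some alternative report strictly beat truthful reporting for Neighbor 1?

Others report (9, 9, 9): truth gives 0; report 2 gives 7 > 0. Violating.
Others report (9, 9, 10): truth gives 0; report 2 gives 7 > 0. Violating.
Others report (9, 10, 9): truth gives 0; report 2 gives 7 > 0. Violating.
Others report (9, 10, 10): truth gives 0; report 2 gives 7 > 0. Violating.
Others report (2, 2, 2): truth gives 0; no alternative beats it.
Others report (2, 2, 9): truth gives 0; no alternative beats it.
(Checking all 27 profiles: 8 have a profitable deviation, 19 do not.)

8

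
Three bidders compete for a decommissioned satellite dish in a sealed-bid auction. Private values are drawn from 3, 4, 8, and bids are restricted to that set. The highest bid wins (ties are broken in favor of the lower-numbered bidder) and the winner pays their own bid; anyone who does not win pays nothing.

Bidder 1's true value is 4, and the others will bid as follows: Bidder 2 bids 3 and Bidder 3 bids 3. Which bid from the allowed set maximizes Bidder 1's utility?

Bid 3: wins, pays 3, utility 4 - 3 = 1.
Bid 4: wins, pays 4, utility 4 - 4 = 0.
Bid 8: wins, pays 8, utility 4 - 8 = -4.
The best choice is 3 with utility 1.

3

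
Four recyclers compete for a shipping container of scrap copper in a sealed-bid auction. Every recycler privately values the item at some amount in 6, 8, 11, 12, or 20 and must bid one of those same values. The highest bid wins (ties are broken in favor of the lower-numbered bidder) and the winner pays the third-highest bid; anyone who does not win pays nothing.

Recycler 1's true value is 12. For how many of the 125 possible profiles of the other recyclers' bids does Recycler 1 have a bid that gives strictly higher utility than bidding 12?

Others bid (6, 6, 20): truth gives 0; bid 20 gives 6 > 0. Violating.
Others bid (6, 8, 20): truth gives 0; bid 20 gives 4 > 0. Violating.
Others bid (6, 11, 20): truth gives 0; bid 20 gives 1 > 0. Violating.
Others bid (6, 20, 6): truth gives 0; bid 20 gives 6 > 0. Violating.
Others bid (6, 6, 6): truth gives 6; no alternative beats it.
Others bid (6, 6, 8): truth gives 6; no alternative beats it.
(Checking all 125 profiles: 27 have a profitable deviation, 98 do not.)

27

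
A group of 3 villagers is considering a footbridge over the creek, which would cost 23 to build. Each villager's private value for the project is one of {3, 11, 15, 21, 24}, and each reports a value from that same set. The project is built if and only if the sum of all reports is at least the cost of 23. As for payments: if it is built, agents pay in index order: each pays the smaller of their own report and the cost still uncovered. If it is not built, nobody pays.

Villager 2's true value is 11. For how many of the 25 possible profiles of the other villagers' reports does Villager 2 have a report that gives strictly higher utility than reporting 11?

10

Others report (3, 21): truth gives 0; report 3 gives 8 > 0. Violating.
Others report (3, 24): truth gives 0; report 3 gives 8 > 0. Violating.
Others report (11, 11): truth gives 0; report 3 gives 8 > 0. Violating.
Others report (11, 15): truth gives 0; report 3 gives 8 > 0. Violating.
Others report (3, 3): truth gives 0; no alternative beats it.
Others report (3, 11): truth gives 0; no alternative beats it.
(Checking all 25 profiles: 10 have a profitable deviation, 15 do not.)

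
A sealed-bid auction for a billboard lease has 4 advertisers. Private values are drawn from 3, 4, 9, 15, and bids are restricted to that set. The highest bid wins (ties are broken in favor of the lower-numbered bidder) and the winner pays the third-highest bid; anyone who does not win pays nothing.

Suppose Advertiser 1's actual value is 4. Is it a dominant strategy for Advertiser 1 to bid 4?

No

Consider the case where Advertiser 2 bids 3, Advertiser 3 bids 3 and Advertiser 4 bids 9.
Truthful bid 4: loses, pays 0, utility 0.
Bid 9 instead: wins, pays 3, utility 4 - 3 = 1.
Since 1 > 0, bidding 9 is strictly better here, so truthful bidding is not dominant.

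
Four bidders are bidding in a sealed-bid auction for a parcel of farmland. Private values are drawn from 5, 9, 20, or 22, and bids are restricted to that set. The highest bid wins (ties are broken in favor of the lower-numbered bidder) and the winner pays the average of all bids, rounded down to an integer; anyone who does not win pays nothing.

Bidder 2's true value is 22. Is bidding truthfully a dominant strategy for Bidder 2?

Consider the case where Bidder 1 bids 5, Bidder 3 bids 5 and Bidder 4 bids 5.
Truthful bid 22: wins, pays 9, utility 22 - 9 = 13.
Bid 9 instead: wins, pays 6, utility 22 - 6 = 16.
Since 16 > 13, bidding 9 is strictly better here, so truthful bidding is not dominant.

No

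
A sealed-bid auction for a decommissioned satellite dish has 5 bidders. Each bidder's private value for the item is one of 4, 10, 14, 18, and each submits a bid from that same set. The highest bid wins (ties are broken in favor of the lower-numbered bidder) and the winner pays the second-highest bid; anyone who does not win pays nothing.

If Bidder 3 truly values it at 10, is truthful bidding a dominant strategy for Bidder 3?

Yes

Check each profile of the others' bids and compare truth against every alternative bid.
Others bid (4, 4, 4, 4): truth gives 6, best alternative gives 6.
Others bid (4, 4, 4, 10): truth gives 0, best alternative gives 0.
Others bid (4, 4, 4, 14): truth gives 0, best alternative gives 0.
Others bid (4, 4, 4, 18): truth gives 0, best alternative gives 0.
Others bid (4, 4, 10, 4): truth gives 0, best alternative gives 0.
Others bid (4, 4, 10, 10): truth gives 0, best alternative gives 0.
(Remaining 250 profiles checked similarly; truth is weakly best in each.)
In every case the truthful bid is at least as good as any alternative, so it is a dominant strategy.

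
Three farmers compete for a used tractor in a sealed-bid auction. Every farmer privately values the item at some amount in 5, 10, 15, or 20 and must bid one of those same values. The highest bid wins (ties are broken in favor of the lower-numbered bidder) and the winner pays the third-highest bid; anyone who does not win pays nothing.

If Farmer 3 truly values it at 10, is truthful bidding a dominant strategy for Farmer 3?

Consider the case where Farmer 1 bids 5 and Farmer 2 bids 10.
Truthful bid 10: loses, pays 0, utility 0.
Bid 15 instead: wins, pays 5, utility 10 - 5 = 5.
Since 5 > 0, bidding 15 is strictly better here, so truthful bidding is not dominant.

No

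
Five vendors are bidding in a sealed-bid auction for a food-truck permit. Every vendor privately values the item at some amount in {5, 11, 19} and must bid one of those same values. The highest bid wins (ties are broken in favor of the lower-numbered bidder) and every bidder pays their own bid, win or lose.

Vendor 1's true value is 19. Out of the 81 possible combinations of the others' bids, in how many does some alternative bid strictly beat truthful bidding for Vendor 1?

16

Others bid (5, 5, 5, 5): truth gives 0; bid 5 gives 14 > 0. Violating.
Others bid (5, 5, 5, 11): truth gives 0; bid 11 gives 8 > 0. Violating.
Others bid (5, 5, 11, 5): truth gives 0; bid 11 gives 8 > 0. Violating.
Others bid (5, 5, 11, 11): truth gives 0; bid 11 gives 8 > 0. Violating.
Others bid (5, 5, 5, 19): truth gives 0; no alternative beats it.
Others bid (5, 5, 11, 19): truth gives 0; no alternative beats it.
(Checking all 81 profiles: 16 have a profitable deviation, 65 do not.)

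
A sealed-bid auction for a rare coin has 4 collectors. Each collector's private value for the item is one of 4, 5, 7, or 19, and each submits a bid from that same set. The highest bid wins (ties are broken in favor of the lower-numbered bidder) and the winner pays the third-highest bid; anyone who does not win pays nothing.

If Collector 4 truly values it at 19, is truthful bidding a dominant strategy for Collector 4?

Yes

Check each profile of the others' bids and compare truth against every alternative bid.
Others bid (4, 4, 7): truth gives 15, best alternative gives 0.
Others bid (4, 7, 4): truth gives 15, best alternative gives 0.
Others bid (7, 4, 4): truth gives 15, best alternative gives 0.
Others bid (4, 5, 7): truth gives 14, best alternative gives 0.
Others bid (4, 7, 5): truth gives 14, best alternative gives 0.
Others bid (5, 4, 7): truth gives 14, best alternative gives 0.
(Remaining 58 profiles checked similarly; truth is weakly best in each.)
In every case the truthful bid is at least as good as any alternative, so it is a dominant strategy.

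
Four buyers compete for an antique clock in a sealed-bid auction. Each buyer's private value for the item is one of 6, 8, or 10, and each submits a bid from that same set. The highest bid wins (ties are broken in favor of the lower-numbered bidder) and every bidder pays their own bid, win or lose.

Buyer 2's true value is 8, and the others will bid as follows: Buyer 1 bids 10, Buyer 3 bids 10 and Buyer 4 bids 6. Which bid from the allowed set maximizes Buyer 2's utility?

6

Bid 6: loses but pays 6, utility -6.
Bid 8: loses but pays 8, utility -8.
Bid 10: loses but pays 10, utility -10.
The best choice is 6 with utility -6.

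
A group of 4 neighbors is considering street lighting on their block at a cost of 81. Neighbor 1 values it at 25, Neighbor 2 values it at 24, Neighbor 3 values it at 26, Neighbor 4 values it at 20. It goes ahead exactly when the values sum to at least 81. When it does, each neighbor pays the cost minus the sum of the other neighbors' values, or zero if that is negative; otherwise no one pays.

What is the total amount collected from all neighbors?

Total value 95 ≥ cost 81, so it is built.
Neighbor 1: others sum to 70; max(0, 81 - 70) = 11.
Neighbor 2: others sum to 71; max(0, 81 - 71) = 10.
Neighbor 3: others sum to 69; max(0, 81 - 69) = 12.
Neighbor 4: others sum to 75; max(0, 81 - 75) = 6.
Total collected = 11 + 10 + 12 + 6 = 39.

39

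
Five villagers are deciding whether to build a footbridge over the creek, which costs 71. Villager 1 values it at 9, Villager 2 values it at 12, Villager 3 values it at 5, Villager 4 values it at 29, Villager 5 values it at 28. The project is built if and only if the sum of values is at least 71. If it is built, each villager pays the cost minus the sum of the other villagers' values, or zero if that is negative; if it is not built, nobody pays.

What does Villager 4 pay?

Total value 83 ≥ cost 71, so the project is built.
The other villagers' values sum to 54.
Cost minus that sum is 71 - 54 = 17.

17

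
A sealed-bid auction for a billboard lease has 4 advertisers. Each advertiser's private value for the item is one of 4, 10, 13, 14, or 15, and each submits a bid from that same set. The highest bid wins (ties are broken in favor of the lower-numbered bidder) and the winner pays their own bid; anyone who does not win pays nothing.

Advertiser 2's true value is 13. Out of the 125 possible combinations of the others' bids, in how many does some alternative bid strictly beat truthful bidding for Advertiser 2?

4

Others bid (4, 4, 4): truth gives 0; bid 10 gives 3 > 0. Violating.
Others bid (4, 4, 10): truth gives 0; bid 10 gives 3 > 0. Violating.
Others bid (4, 10, 4): truth gives 0; bid 10 gives 3 > 0. Violating.
Others bid (4, 10, 10): truth gives 0; bid 10 gives 3 > 0. Violating.
Others bid (4, 4, 13): truth gives 0; no alternative beats it.
Others bid (4, 4, 14): truth gives 0; no alternative beats it.
(Checking all 125 profiles: 4 have a profitable deviation, 121 do not.)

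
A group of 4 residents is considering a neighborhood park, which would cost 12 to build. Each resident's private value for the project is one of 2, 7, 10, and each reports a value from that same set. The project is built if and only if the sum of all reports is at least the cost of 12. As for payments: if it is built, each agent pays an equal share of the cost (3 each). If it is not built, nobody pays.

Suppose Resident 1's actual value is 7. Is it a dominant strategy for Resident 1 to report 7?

Check each profile of the others' reports and compare truth against every alternative report.
Others report (2, 2, 2): truth gives 4, best alternative gives 4.
Others report (2, 2, 7): truth gives 4, best alternative gives 4.
Others report (2, 2, 10): truth gives 4, best alternative gives 4.
Others report (2, 7, 2): truth gives 4, best alternative gives 4.
Others report (2, 7, 7): truth gives 4, best alternative gives 4.
Others report (2, 7, 10): truth gives 4, best alternative gives 4.
(Remaining 21 profiles checked similarly; truth is weakly best in each.)
In every case the truthful report is at least as good as any alternative, so it is a dominant strategy.

Yes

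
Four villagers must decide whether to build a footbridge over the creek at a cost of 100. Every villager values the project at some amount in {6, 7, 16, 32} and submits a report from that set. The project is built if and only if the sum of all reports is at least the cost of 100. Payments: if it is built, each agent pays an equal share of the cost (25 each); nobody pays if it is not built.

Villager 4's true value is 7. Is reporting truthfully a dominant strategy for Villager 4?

Check each profile of the others' reports and compare truth against every alternative report.
Others report (32, 32, 32): truth gives -18, best alternative gives -18.
Others report (6, 6, 6): truth gives 0, best alternative gives 0.
Others report (6, 6, 7): truth gives 0, best alternative gives 0.
Others report (6, 6, 16): truth gives 0, best alternative gives 0.
Others report (6, 6, 32): truth gives 0, best alternative gives 0.
Others report (6, 7, 6): truth gives 0, best alternative gives 0.
(Remaining 58 profiles checked similarly; truth is weakly best in each.)
In every case the truthful report is at least as good as any alternative, so it is a dominant strategy.

Yes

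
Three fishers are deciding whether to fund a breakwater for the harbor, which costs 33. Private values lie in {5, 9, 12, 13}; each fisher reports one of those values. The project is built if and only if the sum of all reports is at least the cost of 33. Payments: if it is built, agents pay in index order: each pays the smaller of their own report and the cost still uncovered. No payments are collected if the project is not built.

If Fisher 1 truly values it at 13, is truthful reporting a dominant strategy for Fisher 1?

Consider the case where Fisher 2 reports 9 and Fisher 3 reports 12.
Truthful report 13: project built, pays 13, utility 13 - 13 = 0.
Report 12 instead: project built, pays 12, utility 13 - 12 = 1.
Since 1 > 0, reporting 12 is strictly better here, so truthful reporting is not dominant.

No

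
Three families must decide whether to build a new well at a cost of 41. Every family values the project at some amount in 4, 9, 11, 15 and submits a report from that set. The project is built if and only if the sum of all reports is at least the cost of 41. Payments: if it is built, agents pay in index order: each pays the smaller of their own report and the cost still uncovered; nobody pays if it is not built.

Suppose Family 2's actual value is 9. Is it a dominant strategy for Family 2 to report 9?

Check each profile of the others' reports and compare truth against every alternative report.
Others report (4, 4): truth gives 0, best alternative gives 0.
Others report (4, 9): truth gives 0, best alternative gives 0.
Others report (4, 11): truth gives 0, best alternative gives 0.
Others report (4, 15): truth gives 0, best alternative gives 0.
Others report (9, 4): truth gives 0, best alternative gives 0.
Others report (9, 9): truth gives 0, best alternative gives 0.
(Remaining 10 profiles checked similarly; truth is weakly best in each.)
In every case the truthful report is at least as good as any alternative, so it is a dominant strategy.

Yes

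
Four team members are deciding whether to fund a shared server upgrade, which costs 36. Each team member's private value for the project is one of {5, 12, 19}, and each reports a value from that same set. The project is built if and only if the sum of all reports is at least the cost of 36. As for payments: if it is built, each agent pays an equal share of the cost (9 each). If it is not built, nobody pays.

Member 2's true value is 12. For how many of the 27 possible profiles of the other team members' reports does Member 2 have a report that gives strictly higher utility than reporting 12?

Others report (5, 5, 12): truth gives 0; report 19 gives 3 > 0. Violating.
Others report (5, 12, 5): truth gives 0; report 19 gives 3 > 0. Violating.
Others report (12, 5, 5): truth gives 0; report 19 gives 3 > 0. Violating.
Others report (5, 5, 5): truth gives 0; no alternative beats it.
Others report (5, 5, 19): truth gives 3; no alternative beats it.
(Checking all 27 profiles: 3 have a profitable deviation, 24 do not.)

3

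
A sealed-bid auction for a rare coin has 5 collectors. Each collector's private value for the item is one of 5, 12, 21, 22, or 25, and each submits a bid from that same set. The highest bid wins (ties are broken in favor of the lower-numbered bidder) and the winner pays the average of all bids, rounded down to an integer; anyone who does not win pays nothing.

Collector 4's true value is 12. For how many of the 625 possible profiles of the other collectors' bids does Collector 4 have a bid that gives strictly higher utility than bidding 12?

14

Others bid (5, 5, 5, 21): truth gives 0; bid 21 gives 1 > 0. Violating.
Others bid (5, 5, 5, 22): truth gives 0; bid 22 gives 1 > 0. Violating.
Others bid (5, 5, 12, 5): truth gives 0; bid 21 gives 3 > 0. Violating.
Others bid (5, 5, 12, 12): truth gives 0; bid 21 gives 1 > 0. Violating.
Others bid (5, 5, 5, 5): truth gives 6; no alternative beats it.
Others bid (5, 5, 5, 12): truth gives 5; no alternative beats it.
(Checking all 625 profiles: 14 have a profitable deviation, 611 do not.)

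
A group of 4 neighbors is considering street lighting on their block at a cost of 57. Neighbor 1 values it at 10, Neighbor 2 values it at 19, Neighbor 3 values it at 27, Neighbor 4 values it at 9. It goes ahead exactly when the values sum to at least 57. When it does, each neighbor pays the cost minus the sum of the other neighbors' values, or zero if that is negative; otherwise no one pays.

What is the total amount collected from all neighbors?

Total value 65 ≥ cost 57, so it is built.
Neighbor 1: others sum to 55; max(0, 57 - 55) = 2.
Neighbor 2: others sum to 46; max(0, 57 - 46) = 11.
Neighbor 3: others sum to 38; max(0, 57 - 38) = 19.
Neighbor 4: others sum to 56; max(0, 57 - 56) = 1.
Total collected = 2 + 11 + 19 + 1 = 33.

33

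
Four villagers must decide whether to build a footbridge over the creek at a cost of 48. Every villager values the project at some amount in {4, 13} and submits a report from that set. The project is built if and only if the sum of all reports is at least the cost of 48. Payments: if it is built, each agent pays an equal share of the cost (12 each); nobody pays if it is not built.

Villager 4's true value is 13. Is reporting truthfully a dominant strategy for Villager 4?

Check each profile of the others' reports and compare truth against every alternative report.
Others report (13, 13, 13): truth gives 1, best alternative gives 0.
Others report (4, 4, 4): truth gives 0, best alternative gives 0.
Others report (4, 4, 13): truth gives 0, best alternative gives 0.
Others report (4, 13, 4): truth gives 0, best alternative gives 0.
Others report (4, 13, 13): truth gives 0, best alternative gives 0.
Others report (13, 4, 4): truth gives 0, best alternative gives 0.
(Remaining 2 profiles checked similarly; truth is weakly best in each.)
In every case the truthful report is at least as good as any alternative, so it is a dominant strategy.

Yes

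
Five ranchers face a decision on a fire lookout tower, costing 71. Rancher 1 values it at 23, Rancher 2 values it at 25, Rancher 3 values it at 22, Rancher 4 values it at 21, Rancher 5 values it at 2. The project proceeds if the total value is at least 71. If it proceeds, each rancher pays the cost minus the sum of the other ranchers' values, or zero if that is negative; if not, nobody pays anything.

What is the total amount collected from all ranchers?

4

Total value 93 ≥ cost 71, so it is built.
Rancher 1: others sum to 70; max(0, 71 - 70) = 1.
Rancher 2: others sum to 68; max(0, 71 - 68) = 3.
Rancher 3: others sum to 71; max(0, 71 - 71) = 0.
Rancher 4: others sum to 72; max(0, 71 - 72) = 0.
Rancher 5: others sum to 91; max(0, 71 - 91) = 0.
Total collected = 1 + 3 + 0 + 0 + 0 = 4.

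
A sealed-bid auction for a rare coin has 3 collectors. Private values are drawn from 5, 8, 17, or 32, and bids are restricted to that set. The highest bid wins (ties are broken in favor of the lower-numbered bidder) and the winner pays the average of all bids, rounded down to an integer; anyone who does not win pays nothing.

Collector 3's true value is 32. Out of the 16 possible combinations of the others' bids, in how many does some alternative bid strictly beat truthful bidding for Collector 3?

4

Others bid (5, 5): truth gives 18; bid 8 gives 26 > 18. Violating.
Others bid (5, 8): truth gives 17; bid 17 gives 22 > 17. Violating.
Others bid (8, 5): truth gives 17; bid 17 gives 22 > 17. Violating.
Others bid (8, 8): truth gives 16; bid 17 gives 21 > 16. Violating.
Others bid (5, 17): truth gives 14; no alternative beats it.
Others bid (5, 32): truth gives 0; no alternative beats it.
(Checking all 16 profiles: 4 have a profitable deviation, 12 do not.)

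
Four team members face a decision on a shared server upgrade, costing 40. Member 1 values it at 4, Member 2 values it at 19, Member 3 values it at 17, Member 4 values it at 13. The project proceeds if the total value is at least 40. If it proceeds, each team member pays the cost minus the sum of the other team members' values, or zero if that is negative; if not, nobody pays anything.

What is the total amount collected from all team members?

Total value 53 ≥ cost 40, so it is built.
Member 1: others sum to 49; max(0, 40 - 49) = 0.
Member 2: others sum to 34; max(0, 40 - 34) = 6.
Member 3: others sum to 36; max(0, 40 - 36) = 4.
Member 4: others sum to 40; max(0, 40 - 40) = 0.
Total collected = 0 + 6 + 4 + 0 = 10.

10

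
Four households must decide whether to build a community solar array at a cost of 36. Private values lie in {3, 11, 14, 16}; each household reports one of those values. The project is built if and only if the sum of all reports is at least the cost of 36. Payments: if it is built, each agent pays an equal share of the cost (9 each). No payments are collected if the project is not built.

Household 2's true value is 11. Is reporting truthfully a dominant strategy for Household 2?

No

Consider the case where Household 1 reports 3, Household 3 reports 3 and Household 4 reports 14.
Truthful report 11: project not built, utility 0.
Report 16 instead: project built, pays 9, utility 11 - 9 = 2.
Since 2 > 0, reporting 16 is strictly better here, so truthful reporting is not dominant.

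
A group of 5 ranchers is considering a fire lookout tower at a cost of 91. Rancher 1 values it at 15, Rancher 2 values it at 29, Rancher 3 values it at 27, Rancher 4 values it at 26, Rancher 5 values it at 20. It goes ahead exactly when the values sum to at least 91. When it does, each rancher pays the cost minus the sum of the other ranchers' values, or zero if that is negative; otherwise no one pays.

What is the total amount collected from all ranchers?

4

Total value 117 ≥ cost 91, so it is built.
Rancher 1: others sum to 102; max(0, 91 - 102) = 0.
Rancher 2: others sum to 88; max(0, 91 - 88) = 3.
Rancher 3: others sum to 90; max(0, 91 - 90) = 1.
Rancher 4: others sum to 91; max(0, 91 - 91) = 0.
Rancher 5: others sum to 97; max(0, 91 - 97) = 0.
Total collected = 0 + 3 + 1 + 0 + 0 = 4.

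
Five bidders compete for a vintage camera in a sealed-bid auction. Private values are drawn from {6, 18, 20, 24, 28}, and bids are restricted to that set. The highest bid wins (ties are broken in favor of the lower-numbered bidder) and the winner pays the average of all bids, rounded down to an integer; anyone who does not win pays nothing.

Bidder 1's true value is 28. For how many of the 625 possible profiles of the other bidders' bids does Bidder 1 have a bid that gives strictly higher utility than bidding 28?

Others bid (6, 6, 6, 6): truth gives 18; bid 6 gives 22 > 18. Violating.
Others bid (6, 6, 6, 18): truth gives 16; bid 18 gives 18 > 16. Violating.
Others bid (6, 6, 6, 20): truth gives 15; bid 20 gives 17 > 15. Violating.
Others bid (6, 6, 6, 24): truth gives 14; bid 24 gives 15 > 14. Violating.
Others bid (6, 6, 6, 28): truth gives 14; no alternative beats it.
Others bid (6, 6, 18, 28): truth gives 11; no alternative beats it.
(Checking all 625 profiles: 219 have a profitable deviation, 406 do not.)

219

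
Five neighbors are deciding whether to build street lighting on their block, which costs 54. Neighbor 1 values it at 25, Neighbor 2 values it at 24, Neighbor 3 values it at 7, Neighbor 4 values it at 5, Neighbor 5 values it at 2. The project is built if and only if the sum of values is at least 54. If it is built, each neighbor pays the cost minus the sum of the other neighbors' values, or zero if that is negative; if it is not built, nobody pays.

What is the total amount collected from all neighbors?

Total value 63 ≥ cost 54, so it is built.
Neighbor 1: others sum to 38; max(0, 54 - 38) = 16.
Neighbor 2: others sum to 39; max(0, 54 - 39) = 15.
Neighbor 3: others sum to 56; max(0, 54 - 56) = 0.
Neighbor 4: others sum to 58; max(0, 54 - 58) = 0.
Neighbor 5: others sum to 61; max(0, 54 - 61) = 0.
Total collected = 16 + 15 + 0 + 0 + 0 = 31.

31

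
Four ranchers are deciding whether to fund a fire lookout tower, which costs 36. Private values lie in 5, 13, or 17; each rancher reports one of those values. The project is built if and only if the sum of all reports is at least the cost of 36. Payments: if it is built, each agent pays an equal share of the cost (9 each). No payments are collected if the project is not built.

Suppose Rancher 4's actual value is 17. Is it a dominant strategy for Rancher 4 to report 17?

Yes

Check each profile of the others' reports and compare truth against every alternative report.
Others report (5, 5, 13): truth gives 8, best alternative gives 8.
Others report (5, 5, 17): truth gives 8, best alternative gives 8.
Others report (5, 13, 5): truth gives 8, best alternative gives 8.
Others report (5, 13, 13): truth gives 8, best alternative gives 8.
Others report (5, 13, 17): truth gives 8, best alternative gives 8.
Others report (5, 17, 5): truth gives 8, best alternative gives 8.
(Remaining 21 profiles checked similarly; truth is weakly best in each.)
In every case the truthful report is at least as good as any alternative, so it is a dominant strategy.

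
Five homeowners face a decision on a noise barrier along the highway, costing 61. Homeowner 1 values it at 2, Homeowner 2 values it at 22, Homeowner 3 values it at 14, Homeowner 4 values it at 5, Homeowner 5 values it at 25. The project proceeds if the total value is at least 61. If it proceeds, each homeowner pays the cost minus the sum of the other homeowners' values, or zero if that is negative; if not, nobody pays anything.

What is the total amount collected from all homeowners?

40

Total value 68 ≥ cost 61, so it is built.
Homeowner 1: others sum to 66; max(0, 61 - 66) = 0.
Homeowner 2: others sum to 46; max(0, 61 - 46) = 15.
Homeowner 3: others sum to 54; max(0, 61 - 54) = 7.
Homeowner 4: others sum to 63; max(0, 61 - 63) = 0.
Homeowner 5: others sum to 43; max(0, 61 - 43) = 18.
Total collected = 0 + 15 + 7 + 0 + 18 = 40.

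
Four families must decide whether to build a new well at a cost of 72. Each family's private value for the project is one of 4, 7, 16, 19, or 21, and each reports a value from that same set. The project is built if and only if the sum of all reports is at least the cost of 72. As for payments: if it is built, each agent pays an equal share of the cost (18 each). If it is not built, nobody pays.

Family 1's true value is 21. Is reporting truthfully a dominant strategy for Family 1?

Check each profile of the others' reports and compare truth against every alternative report.
Others report (16, 16, 19): truth gives 3, best alternative gives 0.
Others report (16, 19, 16): truth gives 3, best alternative gives 0.
Others report (19, 16, 16): truth gives 3, best alternative gives 0.
Others report (16, 16, 21): truth gives 3, best alternative gives 3.
Others report (16, 19, 19): truth gives 3, best alternative gives 3.
Others report (16, 19, 21): truth gives 3, best alternative gives 3.
(Remaining 119 profiles checked similarly; truth is weakly best in each.)
In every case the truthful report is at least as good as any alternative, so it is a dominant strategy.

Yes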